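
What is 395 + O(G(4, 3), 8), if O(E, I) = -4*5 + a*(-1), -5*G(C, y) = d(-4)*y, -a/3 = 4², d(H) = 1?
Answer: 423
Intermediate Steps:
a = -48 (a = -3*4² = -3*16 = -48)
G(C, y) = -y/5
O(E, I) = 28 (O(E, I) = -4*5 - 48*(-1) = -20 + 48 = 28)
395 + O(G(4, 3), 8) = 395 + 28 = 423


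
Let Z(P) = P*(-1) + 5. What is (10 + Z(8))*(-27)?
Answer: -189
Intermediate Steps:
Z(P) = 5 - P (Z(P) = -P + 5 = 5 - P)
(10 + Z(8))*(-27) = (10 + (5 - 1*8))*(-27) = (10 + (5 - 8))*(-27) = (10 - 3)*(-27) = 7*(-27) = -189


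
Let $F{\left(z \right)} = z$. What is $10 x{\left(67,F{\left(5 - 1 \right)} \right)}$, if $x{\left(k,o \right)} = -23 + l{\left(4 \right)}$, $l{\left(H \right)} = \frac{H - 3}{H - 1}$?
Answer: $- \frac{680}{3} \approx -226.67$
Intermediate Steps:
$l{\left(H \right)} = \frac{-3 + H}{-1 + H}$
$x{\left(k,o \right)} = - \frac{68}{3}$ ($x{\left(k,o \right)} = -23 + \frac{-3 + 4}{-1 + 4} = -23 + \frac{1}{3} \cdot 1 = -23 + \frac{1}{3} = - \frac{68}{3}$)
$10 x{\left(67,F{\left(5 - 1 \right)} \right)} = 10 \left(- \frac{68}{3}\right) = - \frac{680}{3}$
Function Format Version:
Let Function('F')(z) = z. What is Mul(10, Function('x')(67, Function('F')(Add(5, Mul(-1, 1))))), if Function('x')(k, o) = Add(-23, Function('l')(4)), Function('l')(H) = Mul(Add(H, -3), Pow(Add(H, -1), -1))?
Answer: Rational(-680, 3) ≈ -226.67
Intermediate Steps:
Function('l')(H) = Mul(Pow(Add(-1, H), -1), Add(-3, H)) (Function('l')(H) = Mul(Add(-3, H), Pow(Add(-1, H), -1)) = Mul(Pow(Add(-1, H), -1), Add(-3, H)))
Function('x')(k, o) = Rational(-68, 3) (Function('x')(k, o) = Add(-23, Mul(Pow(Add(-1, 4), -1), Add(-3, 4))) = Add(-23, Mul(Pow(3, -1), 1)) = Add(-23, Mul(Rational(1, 3), 1)) = Add(-23, Rational(1, 3)) = Rational(-68, 3))
Mul(10, Function('x')(67, Function('F')(Add(5, Mul(-1, 1))))) = Mul(10, Rational(-68, 3)) = Rational(-680, 3)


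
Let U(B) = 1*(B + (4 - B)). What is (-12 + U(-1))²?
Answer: 64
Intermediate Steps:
U(B) = 4 (U(B) = 1*4 = 4)
(-12 + U(-1))² = (-12 + 4)² = (-8)² = 64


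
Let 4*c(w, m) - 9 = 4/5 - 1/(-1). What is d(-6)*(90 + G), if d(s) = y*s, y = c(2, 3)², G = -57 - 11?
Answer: -24057/25 ≈ -962.28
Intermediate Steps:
c(w, m) = 27/10 (c(w, m) = 9/4 + (4/5 - 1/(-1))/4 = 9/4 + (4*(⅕) - 1*(-1))/4 = 9/4 + (⅘ + 1)/4 = 9/4 + (¼)*(9/5) = 9/4 + 9/20 = 27/10)
G = -68
y = 729/100 (y = (27/10)² = 729/100 ≈ 7.2900)
d(s) = 729*s/100
d(-6)*(90 + G) = ((729/100)*(-6))*(90 - 68) = -2187/50*22 = -24057/25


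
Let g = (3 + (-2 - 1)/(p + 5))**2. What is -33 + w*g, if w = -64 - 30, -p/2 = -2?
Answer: -6313/9 ≈ -701.44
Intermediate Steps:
p = 4 (p = -2*(-2) = 4)
w = -94
g = 64/9 (g = (3 + (-2 - 1)/(4 + 5))**2 = (3 - 3/9)**2 = (3 - 3*1/9)**2 = (3 - 1/3)**2 = (8/3)**2 = 64/9 ≈ 7.1111)
-33 + w*g = -33 - 94*64/9 = -33 - 6016/9 = -6313/9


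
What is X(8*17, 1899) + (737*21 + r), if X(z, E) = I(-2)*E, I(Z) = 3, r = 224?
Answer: 21398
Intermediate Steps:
X(z, E) = 3*E
X(8*17, 1899) + (737*21 + r) = 3*1899 + (737*21 + 224) = 5697 + (15477 + 224) = 5697 + 15701 = 21398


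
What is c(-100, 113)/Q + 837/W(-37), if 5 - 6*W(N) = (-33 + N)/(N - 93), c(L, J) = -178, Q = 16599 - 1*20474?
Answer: 126496787/112375 ≈ 1125.7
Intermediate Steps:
Q = -3875 (Q = 16599 - 20474 = -3875)
W(N) = ⅚ - (-33 + N)/(6*(-93 + N)) (W(N) = ⅚ - (-33 + N)/(6*(N - 93)) = ⅚ - (-33 + N)/(6*(-93 + N)))
c(-100, 113)/Q + 837/W(-37) = -178/(-3875) + 837/((2*(-108 - 37)/(3*(-93 - 37)))) = -178*(-1/3875) + 837/(((⅔)*(-145)/(-130))) = 178/3875 + 837/(((⅔)*(-1/130)*(-145))) = 178/3875 + 837/(29/39) = 178/3875 + 837*(39/29) = 178/3875 + 32643/29 = 126496787/112375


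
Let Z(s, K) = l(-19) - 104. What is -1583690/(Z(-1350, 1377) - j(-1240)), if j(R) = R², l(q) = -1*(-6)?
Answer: 791845/768849 ≈ 1.0299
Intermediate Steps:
l(q) = 6
Z(s, K) = -98 (Z(s, K) = 6 - 104 = -98)
-1583690/(Z(-1350, 1377) - j(-1240)) = -1583690/(-98 - 1*(-1240)²) = -1583690/(-98 - 1*1537600) = -1583690/(-98 - 1537600) = -1583690/(-1537698) = -1583690*(-1/1537698) = 791845/768849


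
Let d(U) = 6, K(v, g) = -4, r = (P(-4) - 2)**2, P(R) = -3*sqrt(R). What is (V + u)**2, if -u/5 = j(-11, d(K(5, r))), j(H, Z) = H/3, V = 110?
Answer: 148225/9 ≈ 16469.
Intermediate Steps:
r = (-2 - 6*I)**2 (r = (-6*I - 2)**2 = (-2 - 6*I)**2 ≈ -32.0 + 24.0*I)
j(H, Z) = H/3 (j(H, Z) = H*(1/3) = H/3)
u = 55/3 (u = -5*(-11)/3 = -5*(-11/3) = 55/3 ≈ 18.333)
(V + u)**2 = (110 + 55/3)**2 = (385/3)**2 = 148225/9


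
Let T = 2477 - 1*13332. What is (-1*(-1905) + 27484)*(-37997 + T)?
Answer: -1435711428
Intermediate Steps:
T = -10855 (T = 2477 - 13332 = -10855)
(-1*(-1905) + 27484)*(-37997 + T) = (-1*(-1905) + 27484)*(-37997 - 10855) = (1905 + 27484)*(-48852) = 29389*(-48852) = -1435711428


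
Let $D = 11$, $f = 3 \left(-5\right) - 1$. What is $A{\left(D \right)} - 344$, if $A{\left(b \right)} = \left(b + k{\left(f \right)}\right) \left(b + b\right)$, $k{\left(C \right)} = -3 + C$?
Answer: $-520$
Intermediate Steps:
$f = -16$ ($f = -15 - 1 = -16$)
$A{\left(b \right)} = 2 b \left(-19 + b\right)$ ($A{\left(b \right)} = \left(b - 19\right) \left(b + b\right) = \left(b - 19\right) 2 b = \left(-19 + b\right) 2 b = 2 b \left(-19 + b\right)$)
$A{\left(D \right)} - 344 = 2 \cdot 11 \left(-19 + 11\right) - 344 = 2 \cdot 11 \left(-8\right) - 344 = -176 - 344 = -520$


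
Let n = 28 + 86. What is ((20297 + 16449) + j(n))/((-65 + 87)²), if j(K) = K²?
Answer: 2261/22 ≈ 102.77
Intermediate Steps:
n = 114
((20297 + 16449) + j(n))/((-65 + 87)²) = ((20297 + 16449) + 114²)/((-65 + 87)²) = (36746 + 12996)/(22²) = 49742/484 = 49742*(1/484) = 2261/22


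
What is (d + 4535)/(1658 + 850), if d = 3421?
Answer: 663/209 ≈ 3.1722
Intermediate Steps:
(d + 4535)/(1658 + 850) = (3421 + 4535)/(1658 + 850) = 7956/2508 = 7956*(1/2508) = 663/209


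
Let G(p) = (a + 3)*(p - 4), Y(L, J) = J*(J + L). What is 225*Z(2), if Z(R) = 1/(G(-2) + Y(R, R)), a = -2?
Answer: 225/2 ≈ 112.50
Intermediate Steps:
G(p) = -4 + p (G(p) = (-2 + 3)*(p - 4) = 1*(-4 + p) = -4 + p)
Z(R) = 1/(-6 + 2*R²) (Z(R) = 1/((-4 - 2) + R*(R + R)) = 1/(-6 + R*(2*R)) = 1/(-6 + 2*R²))
225*Z(2) = 225*(1/(2*(-3 + 2²))) = 225*(1/(2*(-3 + 4))) = 225*((½)/1) = 225*((½)*1) = 225*(½) = 225/2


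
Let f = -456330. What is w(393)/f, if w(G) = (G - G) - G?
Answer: 131/152110 ≈ 0.00086122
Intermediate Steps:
w(G) = -G (w(G) = 0 - G = -G)
w(393)/f = -1*393/(-456330) = -393*(-1/456330) = 131/152110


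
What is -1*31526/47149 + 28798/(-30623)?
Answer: -2323217600/1443843827 ≈ -1.6091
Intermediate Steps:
-1*31526/47149 + 28798/(-30623) = -31526*1/47149 + 28798*(-1/30623) = -31526/47149 - 28798/30623 = -2323217600/1443843827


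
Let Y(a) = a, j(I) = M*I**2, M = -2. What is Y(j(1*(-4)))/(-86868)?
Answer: 8/21717 ≈ 0.00036837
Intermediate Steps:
j(I) = -2*I**2
Y(j(1*(-4)))/(-86868) = -2*(1*(-4))**2/(-86868) = -2*(-4)**2*(-1/86868) = -2*16*(-1/86868) = -32*(-1/86868) = 8/21717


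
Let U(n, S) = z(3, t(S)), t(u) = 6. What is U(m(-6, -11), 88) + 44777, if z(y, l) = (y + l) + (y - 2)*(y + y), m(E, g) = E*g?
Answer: 44792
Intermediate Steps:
z(y, l) = l + y + 2*y*(-2 + y) (z(y, l) = (l + y) + (-2 + y)*(2*y) = (l + y) + 2*y*(-2 + y) = l + y + 2*y*(-2 + y))
U(n, S) = 15 (U(n, S) = 6 - 3*3 + 2*3**2 = 6 - 9 + 2*9 = 6 - 9 + 18 = 15)
U(m(-6, -11), 88) + 44777 = 15 + 44777 = 44792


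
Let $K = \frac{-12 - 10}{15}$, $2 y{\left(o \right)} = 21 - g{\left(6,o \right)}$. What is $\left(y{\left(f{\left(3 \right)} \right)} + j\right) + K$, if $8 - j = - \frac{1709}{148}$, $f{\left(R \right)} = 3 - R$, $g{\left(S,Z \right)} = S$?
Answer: $\frac{56789}{2220} \approx 25.581$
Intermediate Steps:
$y{\left(o \right)} = \frac{15}{2}$ ($y{\left(o \right)} = \frac{21 - 6}{2} = \frac{1}{2} \cdot 15 = \frac{15}{2}$)
$K = - \frac{22}{15}$ ($K = \left(-22\right) \frac{1}{15} = - \frac{22}{15} \approx -1.4667$)
$j = \frac{2893}{148}$ ($j = 8 - - \frac{1709}{148} = 8 + \frac{1709}{148} = \frac{2893}{148} \approx 19.547$)
$\left(y{\left(f{\left(3 \right)} \right)} + j\right) + K = \left(\frac{15}{2} + \frac{2893}{148}\right) - \frac{22}{15} = \frac{4003}{148} - \frac{22}{15} = \frac{56789}{2220}$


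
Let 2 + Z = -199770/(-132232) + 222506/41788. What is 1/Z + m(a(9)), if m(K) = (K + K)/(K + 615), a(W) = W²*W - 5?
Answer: 5761001321948/4472089364535 ≈ 1.2882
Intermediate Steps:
Z = 3339872565/690713852 (Z = -2 + (-199770/(-132232) + 222506/41788) = -2 + (-199770*(-1/132232) + 222506*(1/41788)) = -2 + (99885/66116 + 111253/20894) = -2 + 4721300269/690713852 = 3339872565/690713852 ≈ 4.8354)
a(W) = -5 + W³ (a(W) = W³ - 5 = -5 + W³)
m(K) = 2*K/(615 + K) (m(K) = (2*K)/(615 + K) = 2*K/(615 + K))
1/Z + m(a(9)) = 1/(3339872565/690713852) + 2*(-5 + 9³)/(615 + (-5 + 9³)) = 690713852/3339872565 + 2*(-5 + 729)/(615 + (-5 + 729)) = 690713852/3339872565 + 2*724/(615 + 724) = 690713852/3339872565 + 2*724/1339 = 690713852/3339872565 + 2*724*(1/1339) = 690713852/3339872565 + 1448/1339 = 5761001321948/4472089364535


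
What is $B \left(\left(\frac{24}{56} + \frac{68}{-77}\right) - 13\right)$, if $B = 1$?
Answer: $- \frac{148}{11} \approx -13.455$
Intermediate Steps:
$B \left(\left(\frac{24}{56} + \frac{68}{-77}\right) - 13\right) = 1 \left(\left(\frac{24}{56} + \frac{68}{-77}\right) - 13\right) = 1 \left(\left(24 \cdot \frac{1}{56} + 68 \left(- \frac{1}{77}\right)\right) - 13\right) = 1 \left(\left(\frac{3}{7} - \frac{68}{77}\right) - 13\right) = 1 \left(- \frac{5}{11} - 13\right) = 1 \left(- \frac{148}{11}\right) = - \frac{148}{11}$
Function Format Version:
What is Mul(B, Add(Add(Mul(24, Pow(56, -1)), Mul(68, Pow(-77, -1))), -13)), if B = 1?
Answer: Rational(-148, 11) ≈ -13.455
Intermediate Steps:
Mul(B, Add(Add(Mul(24, Pow(56, -1)), Mul(68, Pow(-77, -1))), -13)) = Mul(1, Add(Add(Mul(24, Pow(56, -1)), Mul(68, Pow(-77, -1))), -13)) = Mul(1, Add(Add(Mul(24, Rational(1, 56)), Mul(68, Rational(-1, 77))), -13)) = Mul(1, Add(Add(Rational(3, 7), Rational(-68, 77)), -13)) = Mul(1, Add(Rational(-5, 11), -13)) = Mul(1, Rational(-148, 11)) = Rational(-148, 11)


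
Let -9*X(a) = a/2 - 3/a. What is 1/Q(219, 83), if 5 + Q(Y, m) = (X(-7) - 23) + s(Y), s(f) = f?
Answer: 126/24109 ≈ 0.0052263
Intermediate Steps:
X(a) = -a/18 + 1/(3*a) (X(a) = -(a/2 - 3/a)/9 = -a/18 + 1/(3*a))
Q(Y, m) = -3485/126 + Y (Q(Y, m) = -5 + (((1/18)*(6 - 1*(-7)**2)/(-7) - 23) + Y) = -5 + (((1/18)*(-1/7)*(6 - 1*49) - 23) + Y) = -5 + (((1/18)*(-1/7)*(6 - 49) - 23) + Y) = -5 + (((1/18)*(-1/7)*(-43) - 23) + Y) = -5 + ((43/126 - 23) + Y) = -5 + (-2855/126 + Y) = -3485/126 + Y)
1/Q(219, 83) = 1/(-3485/126 + 219) = 1/(24109/126) = 126/24109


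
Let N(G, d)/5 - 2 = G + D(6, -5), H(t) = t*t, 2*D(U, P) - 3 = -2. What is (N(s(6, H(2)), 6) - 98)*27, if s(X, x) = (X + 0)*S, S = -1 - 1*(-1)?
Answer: -4617/2 ≈ -2308.5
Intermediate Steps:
D(U, P) = 1/2 (D(U, P) = 3/2 + (1/2)*(-2) = 3/2 - 1 = 1/2)
H(t) = t**2
S = 0 (S = -1 + 1 = 0)
s(X, x) = 0 (s(X, x) = (X + 0)*0 = X*0 = 0)
N(G, d) = 25/2 + 5*G (N(G, d) = 10 + 5*(G + 1/2) = 10 + 5*(1/2 + G) = 10 + (5/2 + 5*G) = 25/2 + 5*G)
(N(s(6, H(2)), 6) - 98)*27 = ((25/2 + 5*0) - 98)*27 = ((25/2 + 0) - 98)*27 = (25/2 - 98)*27 = -171/2*27 = -4617/2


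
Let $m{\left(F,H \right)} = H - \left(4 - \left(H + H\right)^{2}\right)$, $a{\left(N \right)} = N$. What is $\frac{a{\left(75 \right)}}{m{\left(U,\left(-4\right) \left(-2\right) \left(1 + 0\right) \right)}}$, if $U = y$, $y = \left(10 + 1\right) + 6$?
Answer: $\frac{15}{52} \approx 0.28846$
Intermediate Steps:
$y = 17$ ($y = 11 + 6 = 17$)
$U = 17$
$m{\left(F,H \right)} = -4 + H + 4 H^{2}$ ($m{\left(F,H \right)} = H - \left(4 - \left(2 H\right)^{2}\right) = H - \left(4 - 4 H^{2}\right) = H + \left(-4 + 4 H^{2}\right) = -4 + H + 4 H^{2}$)
$\frac{a{\left(75 \right)}}{m{\left(U,\left(-4\right) \left(-2\right) \left(1 + 0\right) \right)}} = \frac{75}{-4 + \left(-4\right) \left(-2\right) \left(1 + 0\right) + 4 \left(\left(-4\right) \left(-2\right) \left(1 + 0\right)\right)^{2}} = \frac{75}{-4 + 8 \cdot 1 + 4 \left(8 \cdot 1\right)^{2}} = \frac{75}{-4 + 8 + 4 \cdot 8^{2}} = \frac{75}{-4 + 8 + 4 \cdot 64} = \frac{75}{-4 + 8 + 256} = \frac{75}{260} = 75 \cdot \frac{1}{260} = \frac{15}{52}$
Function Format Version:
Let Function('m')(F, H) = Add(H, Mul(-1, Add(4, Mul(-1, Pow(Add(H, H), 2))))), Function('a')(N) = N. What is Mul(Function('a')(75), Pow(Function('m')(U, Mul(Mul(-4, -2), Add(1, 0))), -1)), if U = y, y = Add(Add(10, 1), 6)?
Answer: Rational(15, 52) ≈ 0.28846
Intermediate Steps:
y = 17 (y = Add(11, 6) = 17)
U = 17
Function('m')(F, H) = Add(-4, H, Mul(4, Pow(H, 2))) (Function('m')(F, H) = Add(H, Mul(-1, Add(4, Mul(-1, Pow(Mul(2, H), 2))))) = Add(H, Mul(-1, Add(4, Mul(-1, Mul(4, Pow(H, 2)))))) = Add(H, Mul(-1, Add(4, Mul(-4, Pow(H, 2))))) = Add(H, Add(-4, Mul(4, Pow(H, 2)))) = Add(-4, H, Mul(4, Pow(H, 2))))
Mul(Function('a')(75), Pow(Function('m')(U, Mul(Mul(-4, -2), Add(1, 0))), -1)) = Mul(75, Pow(Add(-4, Mul(Mul(-4, -2), Add(1, 0)), Mul(4, Pow(Mul(Mul(-4, -2), Add(1, 0)), 2))), -1)) = Mul(75, Pow(Add(-4, Mul(8, 1), Mul(4, Pow(Mul(8, 1), 2))), -1)) = Mul(75, Pow(Add(-4, 8, Mul(4, Pow(8, 2))), -1)) = Mul(75, Pow(Add(-4, 8, Mul(4, 64)), -1)) = Mul(75, Pow(Add(-4, 8, 256), -1)) = Mul(75, Pow(260, -1)) = Mul(75, Rational(1, 260)) = Rational(15, 52)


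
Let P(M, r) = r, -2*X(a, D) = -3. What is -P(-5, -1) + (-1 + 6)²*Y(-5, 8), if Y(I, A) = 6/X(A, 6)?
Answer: 101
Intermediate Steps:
X(a, D) = 3/2 (X(a, D) = -½*(-3) = 3/2)
Y(I, A) = 4 (Y(I, A) = 6/(3/2) = 6*(⅔) = 4)
-P(-5, -1) + (-1 + 6)²*Y(-5, 8) = -1*(-1) + (-1 + 6)²*4 = 1 + 5²*4 = 1 + 25*4 = 1 + 100 = 101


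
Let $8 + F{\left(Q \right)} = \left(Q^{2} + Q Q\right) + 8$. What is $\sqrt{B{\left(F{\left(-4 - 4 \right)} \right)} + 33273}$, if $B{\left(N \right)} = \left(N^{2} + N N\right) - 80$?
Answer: $3 \sqrt{7329} \approx 256.83$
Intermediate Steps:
$F{\left(Q \right)} = 2 Q^{2}$ ($F{\left(Q \right)} = -8 + \left(\left(Q^{2} + Q Q\right) + 8\right) = -8 + \left(\left(Q^{2} + Q^{2}\right) + 8\right) = -8 + \left(2 Q^{2} + 8\right) = -8 + \left(8 + 2 Q^{2}\right) = 2 Q^{2}$)
$B{\left(N \right)} = -80 + 2 N^{2}$ ($B{\left(N \right)} = \left(N^{2} + N^{2}\right) - 80 = 2 N^{2} - 80 = -80 + 2 N^{2}$)
$\sqrt{B{\left(F{\left(-4 - 4 \right)} \right)} + 33273} = \sqrt{\left(-80 + 2 \left(2 \left(-4 - 4\right)^{2}\right)^{2}\right) + 33273} = \sqrt{\left(-80 + 2 \left(2 \left(-8\right)^{2}\right)^{2}\right) + 33273} = \sqrt{\left(-80 + 2 \left(2 \cdot 64\right)^{2}\right) + 33273} = \sqrt{\left(-80 + 2 \cdot 128^{2}\right) + 33273} = \sqrt{\left(-80 + 2 \cdot 16384\right) + 33273} = \sqrt{\left(-80 + 32768\right) + 33273} = \sqrt{32688 + 33273} = \sqrt{65961} = 3 \sqrt{7329}$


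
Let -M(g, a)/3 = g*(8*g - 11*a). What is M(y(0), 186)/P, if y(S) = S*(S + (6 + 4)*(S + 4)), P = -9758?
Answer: 0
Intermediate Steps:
y(S) = S*(40 + 11*S) (y(S) = S*(S + 10*(4 + S)) = S*(S + (40 + 10*S)) = S*(40 + 11*S))
M(g, a) = -3*g*(-11*a + 8*g) (M(g, a) = -3*g*(8*g - 11*a) = -3*g*(-11*a + 8*g))
M(y(0), 186)/P = (3*(0*(40 + 11*0))*(-0*(40 + 11*0) + 11*186))/(-9758) = (3*(0*(40 + 0))*(-0*(40 + 0) + 2046))*(-1/9758) = (3*(0*40)*(-0*40 + 2046))*(-1/9758) = (3*0*(-8*0 + 2046))*(-1/9758) = (3*0*(0 + 2046))*(-1/9758) = (3*0*2046)*(-1/9758) = 0*(-1/9758) = 0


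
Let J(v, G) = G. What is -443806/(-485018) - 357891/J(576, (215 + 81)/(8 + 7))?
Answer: -1301811144497/71782664 ≈ -18135.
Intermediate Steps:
-443806/(-485018) - 357891/J(576, (215 + 81)/(8 + 7)) = -443806/(-485018) - 357891*(8 + 7)/(215 + 81) = -443806*(-1/485018) - 357891/(296/15) = 221903/242509 - 357891/(296*(1/15)) = 221903/242509 - 357891/296/15 = 221903/242509 - 357891*15/296 = 221903/242509 - 5368365/296 = -1301811144497/71782664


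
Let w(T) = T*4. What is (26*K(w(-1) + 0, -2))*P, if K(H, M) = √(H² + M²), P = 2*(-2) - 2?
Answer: -312*√5 ≈ -697.65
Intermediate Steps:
w(T) = 4*T
P = -6 (P = -4 - 2 = -6)
(26*K(w(-1) + 0, -2))*P = (26*√((4*(-1) + 0)² + (-2)²))*(-6) = (26*√((-4 + 0)² + 4))*(-6) = (26*√((-4)² + 4))*(-6) = (26*√(16 + 4))*(-6) = (26*√20)*(-6) = (26*(2*√5))*(-6) = (52*√5)*(-6) = -312*√5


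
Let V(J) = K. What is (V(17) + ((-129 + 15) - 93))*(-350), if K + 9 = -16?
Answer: 81200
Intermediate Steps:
K = -25 (K = -9 - 16 = -25)
V(J) = -25
(V(17) + ((-129 + 15) - 93))*(-350) = (-25 + ((-129 + 15) - 93))*(-350) = (-25 + (-114 - 93))*(-350) = (-25 - 207)*(-350) = -232*(-350) = 81200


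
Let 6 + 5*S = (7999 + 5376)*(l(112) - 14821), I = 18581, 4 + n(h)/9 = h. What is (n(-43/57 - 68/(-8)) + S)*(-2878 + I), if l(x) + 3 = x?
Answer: -117417106924569/190 ≈ -6.1798e+11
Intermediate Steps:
n(h) = -36 + 9*h
l(x) = -3 + x
S = -196773006/5 (S = -6/5 + ((7999 + 5376)*((-3 + 112) - 14821))/5 = -6/5 + (13375*(109 - 14821))/5 = -6/5 + (13375*(-14712))/5 = -6/5 + (1/5)*(-196773000) = -6/5 - 39354600 = -196773006/5 ≈ -3.9355e+7)
(n(-43/57 - 68/(-8)) + S)*(-2878 + I) = ((-36 + 9*(-43/57 - 68/(-8))) - 196773006/5)*(-2878 + 18581) = ((-36 + 9*(-43*1/57 - 68*(-1/8))) - 196773006/5)*15703 = ((-36 + 9*(-43/57 + 17/2)) - 196773006/5)*15703 = ((-36 + 9*(883/114)) - 196773006/5)*15703 = ((-36 + 2649/38) - 196773006/5)*15703 = (1281/38 - 196773006/5)*15703 = -7477367823/190*15703 = -117417106924569/190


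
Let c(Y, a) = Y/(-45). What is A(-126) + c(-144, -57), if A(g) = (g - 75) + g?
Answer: -1619/5 ≈ -323.80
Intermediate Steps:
c(Y, a) = -Y/45 (c(Y, a) = Y*(-1/45) = -Y/45)
A(g) = -75 + 2*g (A(g) = (-75 + g) + g = -75 + 2*g)
A(-126) + c(-144, -57) = (-75 + 2*(-126)) - 1/45*(-144) = (-75 - 252) + 16/5 = -327 + 16/5 = -1619/5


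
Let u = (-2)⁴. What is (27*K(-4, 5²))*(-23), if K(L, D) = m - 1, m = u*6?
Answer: -58995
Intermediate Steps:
u = 16
m = 96 (m = 16*6 = 96)
K(L, D) = 95 (K(L, D) = 96 - 1 = 95)
(27*K(-4, 5²))*(-23) = (27*95)*(-23) = 2565*(-23) = -58995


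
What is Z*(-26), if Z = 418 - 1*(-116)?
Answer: -13884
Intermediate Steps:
Z = 534 (Z = 418 + 116 = 534)
Z*(-26) = 534*(-26) = -13884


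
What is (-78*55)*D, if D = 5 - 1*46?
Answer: 175890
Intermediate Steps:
D = -41 (D = 5 - 46 = -41)
(-78*55)*D = -78*55*(-41) = -4290*(-41) = 175890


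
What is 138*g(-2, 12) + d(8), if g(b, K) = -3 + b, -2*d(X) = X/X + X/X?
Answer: -691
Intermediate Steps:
d(X) = -1 (d(X) = -(X/X + X/X)/2 = -(1 + 1)/2 = -½*2 = -1)
138*g(-2, 12) + d(8) = 138*(-3 - 2) - 1 = 138*(-5) - 1 = -690 - 1 = -691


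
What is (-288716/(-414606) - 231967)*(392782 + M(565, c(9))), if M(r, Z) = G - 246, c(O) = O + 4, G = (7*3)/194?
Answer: -3661945120522289215/40216782 ≈ -9.1055e+10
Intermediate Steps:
G = 21/194 (G = 21*(1/194) = 21/194 ≈ 0.10825)
c(O) = 4 + O
M(r, Z) = -47703/194 (M(r, Z) = 21/194 - 246 = -47703/194)
(-288716/(-414606) - 231967)*(392782 + M(565, c(9))) = (-288716/(-414606) - 231967)*(392782 - 47703/194) = (-288716*(-1/414606) - 231967)*(76152005/194) = (144358/207303 - 231967)*(76152005/194) = -48087310643/207303*76152005/194 = -3661945120522289215/40216782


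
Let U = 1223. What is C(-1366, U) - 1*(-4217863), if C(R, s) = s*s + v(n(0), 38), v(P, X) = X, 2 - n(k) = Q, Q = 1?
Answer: 5713630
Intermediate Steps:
n(k) = 1 (n(k) = 2 - 1*1 = 2 - 1 = 1)
C(R, s) = 38 + s**2 (C(R, s) = s*s + 38 = s**2 + 38 = 38 + s**2)
C(-1366, U) - 1*(-4217863) = (38 + 1223**2) - 1*(-4217863) = (38 + 1495729) + 4217863 = 1495767 + 4217863 = 5713630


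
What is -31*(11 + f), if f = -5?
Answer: -186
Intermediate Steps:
-31*(11 + f) = -31*(11 - 5) = -31*6 = -186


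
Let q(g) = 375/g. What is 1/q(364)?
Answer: 364/375 ≈ 0.97067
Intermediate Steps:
1/q(364) = 1/(375/364) = 364/375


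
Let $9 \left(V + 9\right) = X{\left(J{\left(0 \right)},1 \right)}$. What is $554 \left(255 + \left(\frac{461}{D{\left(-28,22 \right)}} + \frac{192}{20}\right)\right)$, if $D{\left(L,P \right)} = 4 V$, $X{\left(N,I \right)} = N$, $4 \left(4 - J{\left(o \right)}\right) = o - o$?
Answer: $\frac{107126703}{770} \approx 1.3913 \cdot 10^{5}$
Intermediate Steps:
$J{\left(o \right)} = 4$ ($J{\left(o \right)} = 4 - \frac{o - o}{4} = 4 - 0 = 4 + 0 = 4$)
$V = - \frac{77}{9}$ ($V = -9 + \frac{1}{9} \cdot 4 = -9 + \frac{4}{9} = - \frac{77}{9} \approx -8.5556$)
$D{\left(L,P \right)} = - \frac{308}{9}$ ($D{\left(L,P \right)} = 4 \left(- \frac{77}{9}\right) = - \frac{308}{9}$)
$554 \left(255 + \left(\frac{461}{D{\left(-28,22 \right)}} + \frac{192}{20}\right)\right) = 554 \left(255 + \left(\frac{461}{- \frac{308}{9}} + \frac{192}{20}\right)\right) = 554 \left(255 + \left(461 \left(- \frac{9}{308}\right) + 192 \cdot \frac{1}{20}\right)\right) = 554 \left(255 + \left(- \frac{4149}{308} + \frac{48}{5}\right)\right) = 554 \left(255 - \frac{5961}{1540}\right) = 554 \cdot \frac{386739}{1540} = \frac{107126703}{770}$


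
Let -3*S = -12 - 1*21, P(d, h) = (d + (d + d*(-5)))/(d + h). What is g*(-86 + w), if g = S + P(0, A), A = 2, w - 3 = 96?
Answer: 143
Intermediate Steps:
w = 99 (w = 3 + 96 = 99)
P(d, h) = -3*d/(d + h) (P(d, h) = (d + (d - 5*d))/(d + h) = (d - 4*d)/(d + h) = (-3*d)/(d + h) = -3*d/(d + h))
S = 11 (S = -(-12 - 1*21)/3 = -(-12 - 21)/3 = -⅓*(-33) = 11)
g = 11 (g = 11 - 3*0/(0 + 2) = 11 - 3*0/2 = 11 - 3*0*½ = 11 + 0 = 11)
g*(-86 + w) = 11*(-86 + 99) = 11*13 = 143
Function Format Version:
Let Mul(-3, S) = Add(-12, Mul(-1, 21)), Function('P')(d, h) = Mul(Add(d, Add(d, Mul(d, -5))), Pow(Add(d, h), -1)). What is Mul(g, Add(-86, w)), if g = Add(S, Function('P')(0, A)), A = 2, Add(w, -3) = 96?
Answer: 143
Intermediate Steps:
w = 99 (w = Add(3, 96) = 99)
Function('P')(d, h) = Mul(-3, d, Pow(Add(d, h), -1)) (Function('P')(d, h) = Mul(Add(d, Add(d, Mul(-5, d))), Pow(Add(d, h), -1)) = Mul(Add(d, Mul(-4, d)), Pow(Add(d, h), -1)) = Mul(Mul(-3, d), Pow(Add(d, h), -1)) = Mul(-3, d, Pow(Add(d, h), -1)))
S = 11 (S = Mul(Rational(-1, 3), Add(-12, Mul(-1, 21))) = Mul(Rational(-1, 3), Add(-12, -21)) = Mul(Rational(-1, 3), -33) = 11)
g = 11 (g = Add(11, Mul(-3, 0, Pow(Add(0, 2), -1))) = Add(11, Mul(-3, 0, Pow(2, -1))) = Add(11, Mul(-3, 0, Rational(1, 2))) = Add(11, 0) = 11)
Mul(g, Add(-86, w)) = Mul(11, Add(-86, 99)) = Mul(11, 13) = 143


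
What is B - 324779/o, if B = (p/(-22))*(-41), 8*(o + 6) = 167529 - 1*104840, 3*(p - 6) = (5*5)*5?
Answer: 17798261/375846 ≈ 47.355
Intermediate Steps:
p = 143/3 (p = 6 + ((5*5)*5)/3 = 6 + (25*5)/3 = 6 + (1/3)*125 = 6 + 125/3 = 143/3 ≈ 47.667)
o = 62641/8 (o = -6 + (167529 - 1*104840)/8 = -6 + (167529 - 104840)/8 = -6 + (1/8)*62689 = -6 + 62689/8 = 62641/8 ≈ 7830.1)
B = 533/6 (B = ((143/3)/(-22))*(-41) = -1/22*143/3*(-41) = -13/6*(-41) = 533/6 ≈ 88.833)
B - 324779/o = 533/6 - 324779/62641/8 = 533/6 - 324779*8/62641 = 533/6 - 1*2598232/62641 = 533/6 - 2598232/62641 = 17798261/375846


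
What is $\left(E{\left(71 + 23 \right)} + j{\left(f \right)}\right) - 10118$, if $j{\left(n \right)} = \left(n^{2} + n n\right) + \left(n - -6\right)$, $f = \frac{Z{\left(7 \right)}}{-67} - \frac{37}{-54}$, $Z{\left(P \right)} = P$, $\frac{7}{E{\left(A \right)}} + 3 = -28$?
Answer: $- \frac{1025726740294}{101446911} \approx -10111.0$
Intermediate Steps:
$E{\left(A \right)} = - \frac{7}{31}$ ($E{\left(A \right)} = \frac{7}{-3 - 28} = \frac{7}{-31} = 7 \left(- \frac{1}{31}\right) = - \frac{7}{31}$)
$f = \frac{2101}{3618}$ ($f = \frac{7}{-67} - \frac{37}{-54} = 7 \left(- \frac{1}{67}\right) - - \frac{37}{54} = - \frac{7}{67} + \frac{37}{54} = \frac{2101}{3618} \approx 0.58071$)
$j{\left(n \right)} = 6 + n + 2 n^{2}$ ($j{\left(n \right)} = \left(n^{2} + n^{2}\right) + \left(n + 6\right) = 2 n^{2} + \left(6 + n\right) = 6 + n + 2 n^{2}$)
$\left(E{\left(71 + 23 \right)} + j{\left(f \right)}\right) - 10118 = \left(- \frac{7}{31} + \left(6 + \frac{2101}{3618} + 2 \left(\frac{2101}{3618}\right)^{2}\right)\right) - 10118 = \left(- \frac{7}{31} + \left(6 + \frac{2101}{3618} + 2 \cdot \frac{4414201}{13089924}\right)\right) - 10118 = \left(- \frac{7}{31} + \left(6 + \frac{2101}{3618} + \frac{4414201}{6544962}\right)\right) - 10118 = \left(- \frac{7}{31} + \frac{23742341}{3272481}\right) - 10118 = \frac{713105204}{101446911} - 10118 = - \frac{1025726740294}{101446911}$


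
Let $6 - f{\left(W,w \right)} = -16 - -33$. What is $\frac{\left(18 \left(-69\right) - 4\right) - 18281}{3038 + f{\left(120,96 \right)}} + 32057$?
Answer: $\frac{32339004}{1009} \approx 32051.0$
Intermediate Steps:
$f{\left(W,w \right)} = -11$ ($f{\left(W,w \right)} = 6 - \left(-16 - -33\right) = 6 - \left(-16 + 33\right) = 6 - 17 = -11$)
$\frac{\left(18 \left(-69\right) - 4\right) - 18281}{3038 + f{\left(120,96 \right)}} + 32057 = \frac{\left(18 \left(-69\right) - 4\right) - 18281}{3038 - 11} + 32057 = \frac{\left(-1242 - 4\right) - 18281}{3027} + 32057 = \left(-1246 - 18281\right) \frac{1}{3027} + 32057 = \left(-19527\right) \frac{1}{3027} + 32057 = - \frac{6509}{1009} + 32057 = \frac{32339004}{1009}$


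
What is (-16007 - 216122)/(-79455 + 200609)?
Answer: -232129/121154 ≈ -1.9160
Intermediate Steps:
(-16007 - 216122)/(-79455 + 200609) = -232129/121154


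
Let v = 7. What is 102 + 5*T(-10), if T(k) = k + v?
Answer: 87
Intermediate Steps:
T(k) = 7 + k (T(k) = k + 7 = 7 + k)
102 + 5*T(-10) = 102 + 5*(7 - 10) = 102 + 5*(-3) = 102 - 15 = 87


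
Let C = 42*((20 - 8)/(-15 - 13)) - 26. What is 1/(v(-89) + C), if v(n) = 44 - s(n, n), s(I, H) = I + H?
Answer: 1/178 ≈ 0.0056180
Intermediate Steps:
s(I, H) = H + I
v(n) = 44 - 2*n (v(n) = 44 - (n + n) = 44 - 2*n)
C = -44 (C = 42*(12/(-28)) - 26 = 42*(12*(-1/28)) - 26 = 42*(-3/7) - 26 = -18 - 26 = -44)
1/(v(-89) + C) = 1/((44 - 2*(-89)) - 44) = 1/((44 + 178) - 44) = 1/(222 - 44) = 1/178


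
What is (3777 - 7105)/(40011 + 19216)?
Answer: -3328/59227 ≈ -0.056191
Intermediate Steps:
(3777 - 7105)/(40011 + 19216) = -3328/59227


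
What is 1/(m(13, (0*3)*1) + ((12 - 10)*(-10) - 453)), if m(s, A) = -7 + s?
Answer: -1/467 ≈ -0.0021413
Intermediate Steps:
1/(m(13, (0*3)*1) + ((12 - 10)*(-10) - 453)) = 1/((-7 + 13) + ((12 - 10)*(-10) - 453)) = 1/(6 + (2*(-10) - 453)) = 1/(6 + (-20 - 453)) = 1/(6 - 473) = 1/(-467) = -1/467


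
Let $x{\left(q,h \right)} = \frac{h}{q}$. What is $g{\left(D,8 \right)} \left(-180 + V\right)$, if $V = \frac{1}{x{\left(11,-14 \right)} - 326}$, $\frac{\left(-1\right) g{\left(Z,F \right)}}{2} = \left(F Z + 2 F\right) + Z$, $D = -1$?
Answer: $\frac{4536077}{1800} \approx 2520.0$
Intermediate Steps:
$g{\left(Z,F \right)} = - 4 F - 2 Z - 2 F Z$ ($g{\left(Z,F \right)} = - 2 \left(\left(F Z + 2 F\right) + Z\right) = - 2 \left(\left(2 F + F Z\right) + Z\right) = - 2 \left(Z + 2 F + F Z\right) = - 4 F - 2 Z - 2 F Z$)
$V = - \frac{11}{3600}$ ($V = \frac{1}{- \frac{14}{11} - 326} = \frac{1}{- \frac{3600}{11}} = - \frac{11}{3600} \approx -0.0030556$)
$g{\left(D,8 \right)} \left(-180 + V\right) = \left(\left(-4\right) 8 - -2 - 16 \left(-1\right)\right) \left(-180 - \frac{11}{3600}\right) = \left(-32 + 2 + 16\right) \left(- \frac{648011}{3600}\right) = \left(-14\right) \left(- \frac{648011}{3600}\right) = \frac{4536077}{1800}$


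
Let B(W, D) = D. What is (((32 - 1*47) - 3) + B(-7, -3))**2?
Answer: 441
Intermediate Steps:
(((32 - 1*47) - 3) + B(-7, -3))**2 = (((32 - 1*47) - 3) - 3)**2 = (((32 - 47) - 3) - 3)**2 = ((-15 - 3) - 3)**2 = (-18 - 3)**2 = (-21)**2 = 441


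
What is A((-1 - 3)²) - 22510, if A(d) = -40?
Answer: -22550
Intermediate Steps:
A((-1 - 3)²) - 22510 = -40 - 22510 = -22550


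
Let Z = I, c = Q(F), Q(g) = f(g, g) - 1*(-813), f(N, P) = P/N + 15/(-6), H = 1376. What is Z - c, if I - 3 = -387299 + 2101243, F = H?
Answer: 3426271/2 ≈ 1.7131e+6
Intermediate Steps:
f(N, P) = -5/2 + P/N (f(N, P) = P/N + 15*(-⅙) = P/N - 5/2 = -5/2 + P/N)
F = 1376
I = 1713947 (I = 3 + (-387299 + 2101243) = 3 + 1713944 = 1713947)
Q(g) = 1623/2 (Q(g) = (-5/2 + g/g) - 1*(-813) = (-5/2 + 1) + 813 = -3/2 + 813 = 1623/2)
c = 1623/2 ≈ 811.50
Z = 1713947
Z - c = 1713947 - 1*1623/2 = 1713947 - 1623/2 = 3426271/2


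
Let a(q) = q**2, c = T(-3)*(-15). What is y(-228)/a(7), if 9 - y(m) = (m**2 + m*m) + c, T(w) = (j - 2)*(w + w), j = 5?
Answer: -104229/49 ≈ -2127.1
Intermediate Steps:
T(w) = 6*w (T(w) = (5 - 2)*(w + w) = 3*(2*w) = 6*w)
c = 270 (c = (6*(-3))*(-15) = -18*(-15) = 270)
y(m) = -261 - 2*m**2 (y(m) = 9 - ((m**2 + m*m) + 270) = 9 - ((m**2 + m**2) + 270) = 9 - (2*m**2 + 270) = 9 - (270 + 2*m**2) = 9 + (-270 - 2*m**2) = -261 - 2*m**2)
y(-228)/a(7) = (-261 - 2*(-228)**2)/(7**2) = (-261 - 2*51984)/49 = (-261 - 103968)*(1/49) = -104229*1/49 = -104229/49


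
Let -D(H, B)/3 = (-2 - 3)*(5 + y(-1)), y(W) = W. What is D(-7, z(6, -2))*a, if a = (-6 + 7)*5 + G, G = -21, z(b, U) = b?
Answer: -960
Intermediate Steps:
D(H, B) = 60 (D(H, B) = -3*(-2 - 3)*(5 - 1) = -(-15)*4 = -3*(-20) = 60)
a = -16 (a = (-6 + 7)*5 - 21 = 1*5 - 21 = 5 - 21 = -16)
D(-7, z(6, -2))*a = 60*(-16) = -960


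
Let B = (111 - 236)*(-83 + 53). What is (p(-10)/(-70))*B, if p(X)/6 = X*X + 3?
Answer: -231750/7 ≈ -33107.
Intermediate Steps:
p(X) = 18 + 6*X² (p(X) = 6*(X*X + 3) = 6*(X² + 3) = 6*(3 + X²) = 18 + 6*X²)
B = 3750 (B = -125*(-30) = 3750)
(p(-10)/(-70))*B = ((18 + 6*(-10)²)/(-70))*3750 = ((18 + 6*100)*(-1/70))*3750 = ((18 + 600)*(-1/70))*3750 = (618*(-1/70))*3750 = -309/35*3750 = -231750/7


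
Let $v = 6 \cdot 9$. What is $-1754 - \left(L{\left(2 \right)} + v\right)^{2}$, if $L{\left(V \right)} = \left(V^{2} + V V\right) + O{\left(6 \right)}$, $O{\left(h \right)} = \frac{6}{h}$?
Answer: $-5723$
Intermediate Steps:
$v = 54$
$L{\left(V \right)} = 1 + 2 V^{2}$ ($L{\left(V \right)} = \left(V^{2} + V V\right) + \frac{6}{6} = \left(V^{2} + V^{2}\right) + 6 \cdot \frac{1}{6} = 2 V^{2} + 1 = 1 + 2 V^{2}$)
$-1754 - \left(L{\left(2 \right)} + v\right)^{2} = -1754 - \left(\left(1 + 2 \cdot 2^{2}\right) + 54\right)^{2} = -1754 - \left(\left(1 + 2 \cdot 4\right) + 54\right)^{2} = -1754 - \left(\left(1 + 8\right) + 54\right)^{2} = -1754 - \left(9 + 54\right)^{2} = -1754 - 63^{2} = -1754 - 3969 = -5723$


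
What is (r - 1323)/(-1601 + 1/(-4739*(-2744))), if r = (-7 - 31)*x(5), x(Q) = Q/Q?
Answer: 17698193576/20819109415 ≈ 0.85009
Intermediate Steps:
x(Q) = 1
r = -38 (r = (-7 - 31)*1 = -38*1 = -38)
(r - 1323)/(-1601 + 1/(-4739*(-2744))) = (-38 - 1323)/(-1601 + 1/(-4739*(-2744))) = -1361/(-1601 - 1/4739*(-1/2744)) = -1361/(-1601 + 1/13003816) = -1361/(-20819109415/13003816) = -1361*(-13003816/20819109415) = 17698193576/20819109415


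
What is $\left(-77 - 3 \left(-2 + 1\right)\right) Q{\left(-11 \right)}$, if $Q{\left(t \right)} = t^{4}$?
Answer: $-1083434$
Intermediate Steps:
$\left(-77 - 3 \left(-2 + 1\right)\right) Q{\left(-11 \right)} = \left(-77 - 3 \left(-2 + 1\right)\right) \left(-11\right)^{4} = \left(-77 - -3\right) 14641 = \left(-77 + 3\right) 14641 = \left(-74\right) 14641 = -1083434$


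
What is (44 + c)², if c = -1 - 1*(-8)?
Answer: 2601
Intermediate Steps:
c = 7 (c = -1 + 8 = 7)
(44 + c)² = (44 + 7)² = 51² = 2601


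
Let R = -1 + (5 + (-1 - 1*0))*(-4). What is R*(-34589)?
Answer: 588013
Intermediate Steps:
R = -17 (R = -1 + (5 + (-1 + 0))*(-4) = -1 + (5 - 1)*(-4) = -1 + 4*(-4) = -1 - 16 = -17)
R*(-34589) = -17*(-34589) = 588013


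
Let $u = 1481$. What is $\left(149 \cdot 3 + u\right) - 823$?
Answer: $1105$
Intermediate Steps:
$\left(149 \cdot 3 + u\right) - 823 = \left(149 \cdot 3 + 1481\right) - 823 = \left(447 + 1481\right) - 823 = 1928 - 823 = 1105$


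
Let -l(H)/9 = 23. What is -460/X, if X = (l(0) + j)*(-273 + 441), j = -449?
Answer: 115/27552 ≈ 0.0041739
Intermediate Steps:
l(H) = -207 (l(H) = -9*23 = -207)
X = -110208 (X = (-207 - 449)*(-273 + 441) = -656*168 = -110208)
-460/X = -460/(-110208) = -460*(-1/110208) = 115/27552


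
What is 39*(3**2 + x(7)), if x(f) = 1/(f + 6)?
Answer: 354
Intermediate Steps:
x(f) = 1/(6 + f)
39*(3**2 + x(7)) = 39*(3**2 + 1/(6 + 7)) = 39*(9 + 1/13) = 39*(118/13) = 354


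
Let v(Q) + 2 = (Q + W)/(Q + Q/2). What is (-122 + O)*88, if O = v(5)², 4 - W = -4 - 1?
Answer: -2415248/225 ≈ -10734.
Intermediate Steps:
W = 9 (W = 4 - (-4 - 1) = 4 - 1*(-5) = 4 + 5 = 9)
v(Q) = -2 + 2*(9 + Q)/(3*Q) (v(Q) = -2 + (Q + 9)/(Q + Q/2) = -2 + (9 + Q)/(Q + Q*(½)) = -2 + (9 + Q)/(Q + Q/2) = -2 + (9 + Q)/((3*Q/2)) = -2 + (9 + Q)*(2/(3*Q)) = -2 + 2*(9 + Q)/(3*Q))
O = 4/225 (O = (-4/3 + 6/5)² = (-2/15)² = 4/225 ≈ 0.017778)
(-122 + O)*88 = (-122 + 4/225)*88 = -27446/225*88 = -2415248/225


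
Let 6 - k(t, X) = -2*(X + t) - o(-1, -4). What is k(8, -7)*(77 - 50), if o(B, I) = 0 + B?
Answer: 189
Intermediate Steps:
o(B, I) = B
k(t, X) = 5 + 2*X + 2*t (k(t, X) = 6 - (-2*(X + t) - 1*(-1)) = 6 - ((-2*X - 2*t) + 1) = 6 - (1 - 2*X - 2*t) = 6 + (-1 + 2*X + 2*t) = 5 + 2*X + 2*t)
k(8, -7)*(77 - 50) = (5 + 2*(-7) + 2*8)*(77 - 50) = (5 - 14 + 16)*27 = 7*27 = 189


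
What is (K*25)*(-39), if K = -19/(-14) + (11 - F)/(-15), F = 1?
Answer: -9425/14 ≈ -673.21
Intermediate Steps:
K = 29/42 (K = -19/(-14) + (11 - 1*1)/(-15) = -19*(-1/14) + (11 - 1)*(-1/15) = 19/14 + 10*(-1/15) = 19/14 - ⅔ = 29/42 ≈ 0.69048)
(K*25)*(-39) = ((29/42)*25)*(-39) = (725/42)*(-39) = -9425/14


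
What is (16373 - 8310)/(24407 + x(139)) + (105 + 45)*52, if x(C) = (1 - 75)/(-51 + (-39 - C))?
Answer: 43598207027/5589277 ≈ 7800.3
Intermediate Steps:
x(C) = -74/(-90 - C)
(16373 - 8310)/(24407 + x(139)) + (105 + 45)*52 = (16373 - 8310)/(24407 + 74/(90 + 139)) + (105 + 45)*52 = 8063/(24407 + 74/229) + 150*52 = 8063/(24407 + 74*(1/229)) + 7800 = 8063/(24407 + 74/229) + 7800 = 8063/(5589277/229) + 7800 = 8063*(229/5589277) + 7800 = 1846427/5589277 + 7800 = 43598207027/5589277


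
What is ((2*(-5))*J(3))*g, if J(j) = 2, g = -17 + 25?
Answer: -160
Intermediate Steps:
g = 8
((2*(-5))*J(3))*g = ((2*(-5))*2)*8 = -10*2*8 = -20*8 = -160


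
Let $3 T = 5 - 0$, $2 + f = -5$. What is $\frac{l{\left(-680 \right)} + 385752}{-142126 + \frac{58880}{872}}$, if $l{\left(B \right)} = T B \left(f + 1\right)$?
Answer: $- \frac{21394084}{7742187} \approx -2.7633$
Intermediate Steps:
$f = -7$ ($f = -2 - 5 = -7$)
$T = \frac{5}{3}$ ($T = \frac{5 - 0}{3} = \frac{5 + 0}{3} = \frac{1}{3} \cdot 5 = \frac{5}{3} \approx 1.6667$)
$l{\left(B \right)} = - 10 B$ ($l{\left(B \right)} = \frac{5 B}{3} \left(-7 + 1\right) = \frac{5 B}{3} \left(-6\right) = - 10 B$)
$\frac{l{\left(-680 \right)} + 385752}{-142126 + \frac{58880}{872}} = \frac{\left(-10\right) \left(-680\right) + 385752}{-142126 + \frac{58880}{872}} = \frac{6800 + 385752}{-142126 + 58880 \cdot \frac{1}{872}} = \frac{392552}{-142126 + \frac{7360}{109}} = \frac{392552}{- \frac{15484374}{109}} = 392552 \left(- \frac{109}{15484374}\right) = - \frac{21394084}{7742187}$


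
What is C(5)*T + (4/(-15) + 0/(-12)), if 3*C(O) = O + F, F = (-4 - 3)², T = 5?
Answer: 1346/15 ≈ 89.733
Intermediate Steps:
F = 49 (F = (-7)² = 49)
C(O) = 49/3 + O/3 (C(O) = (O + 49)/3 = (49 + O)/3 = 49/3 + O/3)
C(5)*T + (4/(-15) + 0/(-12)) = (49/3 + (⅓)*5)*5 + (4/(-15) + 0/(-12)) = (49/3 + 5/3)*5 + (4*(-1/15) + 0*(-1/12)) = 18*5 + (-4/15 + 0) = 90 - 4/15 = 1346/15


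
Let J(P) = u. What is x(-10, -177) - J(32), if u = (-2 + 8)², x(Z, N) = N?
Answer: -213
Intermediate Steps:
u = 36 (u = 6² = 36)
J(P) = 36
x(-10, -177) - J(32) = -177 - 1*36 = -177 - 36 = -213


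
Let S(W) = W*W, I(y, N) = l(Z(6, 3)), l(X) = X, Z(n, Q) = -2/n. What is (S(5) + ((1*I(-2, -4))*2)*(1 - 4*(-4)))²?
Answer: 1681/9 ≈ 186.78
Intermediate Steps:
I(y, N) = -⅓ (I(y, N) = -2/6 = -2*⅙ = -⅓)
S(W) = W²
(S(5) + ((1*I(-2, -4))*2)*(1 - 4*(-4)))² = (5² + ((1*(-⅓))*2)*(1 - 4*(-4)))² = (25 + (-⅓*2)*(1 + 16))² = (25 - ⅔*17)² = (25 - 34/3)² = (41/3)² = 1681/9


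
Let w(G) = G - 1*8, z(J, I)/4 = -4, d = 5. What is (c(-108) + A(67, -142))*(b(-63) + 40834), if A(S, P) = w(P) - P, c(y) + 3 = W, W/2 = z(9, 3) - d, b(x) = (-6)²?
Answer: -2166110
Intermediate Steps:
z(J, I) = -16 (z(J, I) = 4*(-4) = -16)
w(G) = -8 + G (w(G) = G - 8 = -8 + G)
b(x) = 36
W = -42 (W = 2*(-16 - 1*5) = 2*(-16 - 5) = 2*(-21) = -42)
c(y) = -45 (c(y) = -3 - 42 = -45)
A(S, P) = -8 (A(S, P) = (-8 + P) - P = -8)
(c(-108) + A(67, -142))*(b(-63) + 40834) = (-45 - 8)*(36 + 40834) = -53*40870 = -2166110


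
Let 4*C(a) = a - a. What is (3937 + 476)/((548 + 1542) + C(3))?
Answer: 4413/2090 ≈ 2.1115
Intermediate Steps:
C(a) = 0 (C(a) = (a - a)/4 = (¼)*0 = 0)
(3937 + 476)/((548 + 1542) + C(3)) = (3937 + 476)/((548 + 1542) + 0) = 4413/(2090 + 0) = 4413/2090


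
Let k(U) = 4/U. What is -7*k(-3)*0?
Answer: 0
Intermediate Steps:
-7*k(-3)*0 = -28/(-3)*0 = -28*(-1)/3*0 = -7*(-4/3)*0 = (28/3)*0 = 0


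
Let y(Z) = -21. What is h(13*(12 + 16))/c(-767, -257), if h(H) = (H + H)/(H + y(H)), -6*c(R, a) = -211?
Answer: 624/10339 ≈ 0.060354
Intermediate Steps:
c(R, a) = 211/6 (c(R, a) = -⅙*(-211) = 211/6)
h(H) = 2*H/(-21 + H) (h(H) = (H + H)/(H - 21) = (2*H)/(-21 + H) = 2*H/(-21 + H))
h(13*(12 + 16))/c(-767, -257) = (2*(13*(12 + 16))/(-21 + 13*(12 + 16)))/(211/6) = (2*(13*28)/(-21 + 13*28))*(6/211) = (2*364/(-21 + 364))*(6/211) = (2*364/343)*(6/211) = (2*364*(1/343))*(6/211) = (104/49)*(6/211) = 624/10339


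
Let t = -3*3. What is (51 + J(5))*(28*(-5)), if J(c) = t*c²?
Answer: 24360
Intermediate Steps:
t = -9
J(c) = -9*c²
(51 + J(5))*(28*(-5)) = (51 - 9*5²)*(28*(-5)) = (51 - 9*25)*(-140) = (51 - 225)*(-140) = -174*(-140) = 24360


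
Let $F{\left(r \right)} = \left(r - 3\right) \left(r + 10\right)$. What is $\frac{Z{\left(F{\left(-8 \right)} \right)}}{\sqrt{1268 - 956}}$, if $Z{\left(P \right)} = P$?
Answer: $- \frac{11 \sqrt{78}}{78} \approx -1.2455$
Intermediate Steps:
$F{\left(r \right)} = \left(-3 + r\right) \left(10 + r\right)$
$\frac{Z{\left(F{\left(-8 \right)} \right)}}{\sqrt{1268 - 956}} = \frac{-30 + \left(-8\right)^{2} + 7 \left(-8\right)}{\sqrt{1268 - 956}} = \frac{-30 + 64 - 56}{\sqrt{312}} = - \frac{22}{2 \sqrt{78}} = - 22 \frac{\sqrt{78}}{156} = - \frac{11 \sqrt{78}}{78}$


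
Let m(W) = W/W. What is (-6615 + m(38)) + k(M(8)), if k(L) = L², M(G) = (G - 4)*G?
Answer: -5590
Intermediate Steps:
m(W) = 1
M(G) = G*(-4 + G) (M(G) = (-4 + G)*G = G*(-4 + G))
(-6615 + m(38)) + k(M(8)) = (-6615 + 1) + (8*(-4 + 8))² = -6614 + (8*4)² = -6614 + 32² = -6614 + 1024 = -5590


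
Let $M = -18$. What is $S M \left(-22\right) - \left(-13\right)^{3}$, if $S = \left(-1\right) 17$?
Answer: $-4535$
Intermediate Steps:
$S = -17$
$S M \left(-22\right) - \left(-13\right)^{3} = \left(-17\right) \left(-18\right) \left(-22\right) - \left(-13\right)^{3} = 306 \left(-22\right) - -2197 = -6732 + 2197 = -4535$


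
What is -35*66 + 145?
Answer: -2165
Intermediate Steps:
-35*66 + 145 = -2310 + 145 = -2165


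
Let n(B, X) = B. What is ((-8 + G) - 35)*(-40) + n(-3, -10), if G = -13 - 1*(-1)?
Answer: 2197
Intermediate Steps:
G = -12 (G = -13 + 1 = -12)
((-8 + G) - 35)*(-40) + n(-3, -10) = ((-8 - 12) - 35)*(-40) - 3 = (-20 - 35)*(-40) - 3 = -55*(-40) - 3 = 2200 - 3 = 2197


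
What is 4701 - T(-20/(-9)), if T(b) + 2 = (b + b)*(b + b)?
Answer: 379343/81 ≈ 4683.3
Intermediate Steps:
T(b) = -2 + 4*b² (T(b) = -2 + (b + b)*(b + b) = -2 + (2*b)*(2*b) = -2 + 4*b²)
4701 - T(-20/(-9)) = 4701 - (-2 + 4*(-20/(-9))²) = 4701 - (-2 + 4*(-20*(-⅑))²) = 4701 - (-2 + 4*(20/9)²) = 4701 - (-2 + 4*(400/81)) = 4701 - (-2 + 1600/81) = 4701 - 1*1438/81 = 4701 - 1438/81 = 379343/81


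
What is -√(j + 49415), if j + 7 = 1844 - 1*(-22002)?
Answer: -√73254 ≈ -270.65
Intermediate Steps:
j = 23839 (j = -7 + (1844 - 1*(-22002)) = -7 + (1844 + 22002) = -7 + 23846 = 23839)
-√(j + 49415) = -√(23839 + 49415) = -√73254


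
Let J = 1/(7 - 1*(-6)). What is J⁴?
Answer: 1/28561 ≈ 3.5013e-5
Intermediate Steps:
J = 1/13 (J = 1/(7 + 6) = 1/13 ≈ 0.076923)
J⁴ = (1/13)⁴ = 1/28561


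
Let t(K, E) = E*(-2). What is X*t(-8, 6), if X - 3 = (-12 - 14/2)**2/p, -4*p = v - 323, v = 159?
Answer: -5808/41 ≈ -141.66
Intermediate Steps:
t(K, E) = -2*E
p = 41 (p = -(159 - 323)/4 = -1/4*(-164) = 41)
X = 484/41 (X = 3 + (-12 - 14/2)**2/41 = 3 + (-12 - 14*1/2)**2*(1/41) = 3 + (-12 - 7)**2*(1/41) = 3 + (-19)**2*(1/41) = 3 + 361*(1/41) = 3 + 361/41 = 484/41 ≈ 11.805)
X*t(-8, 6) = 484*(-2*6)/41 = (484/41)*(-12) = -5808/41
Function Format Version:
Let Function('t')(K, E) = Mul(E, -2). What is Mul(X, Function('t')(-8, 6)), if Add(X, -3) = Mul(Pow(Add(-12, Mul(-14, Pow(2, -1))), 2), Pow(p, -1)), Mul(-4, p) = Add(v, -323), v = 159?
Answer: Rational(-5808, 41) ≈ -141.66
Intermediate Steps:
Function('t')(K, E) = Mul(-2, E)
p = 41 (p = Mul(Rational(-1, 4), Add(159, -323)) = Mul(Rational(-1, 4), -164) = 41)
X = Rational(484, 41) (X = Add(3, Mul(Pow(Add(-12, Mul(-14, Pow(2, -1))), 2), Pow(41, -1))) = Add(3, Mul(Pow(Add(-12, Mul(-14, Rational(1, 2))), 2), Rational(1, 41))) = Add(3, Mul(Pow(Add(-12, -7), 2), Rational(1, 41))) = Add(3, Mul(Pow(-19, 2), Rational(1, 41))) = Add(3, Mul(361, Rational(1, 41))) = Add(3, Rational(361, 41)) = Rational(484, 41) ≈ 11.805)
Mul(X, Function('t')(-8, 6)) = Mul(Rational(484, 41), Mul(-2, 6)) = Mul(Rational(484, 41), -12) = Rational(-5808, 41)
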